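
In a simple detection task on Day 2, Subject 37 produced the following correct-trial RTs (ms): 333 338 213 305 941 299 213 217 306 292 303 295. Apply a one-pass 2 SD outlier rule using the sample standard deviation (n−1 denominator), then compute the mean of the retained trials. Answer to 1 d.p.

283.1 ms

n = 12, ΣRT = 4055, M = 337.917
Σ(x−M)² = 418348.92; s = √(418348.92/11) = 195.017
Cutoffs: 337.917 ± 2·195.017 → [-52.1, 728.0]
Outside: 941 → excluded.
Retained (n=11): Σ = 3114, mean = 3114/11 = 283.091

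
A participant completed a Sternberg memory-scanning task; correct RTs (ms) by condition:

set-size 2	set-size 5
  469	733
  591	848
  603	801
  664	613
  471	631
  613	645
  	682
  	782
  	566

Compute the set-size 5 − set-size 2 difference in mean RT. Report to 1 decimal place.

131.6 ms

M(set-size 2) = 3411/6 = 568.500
M(set-size 5) = 6301/9 = 700.111
Difference = 700.111 − 568.500 = 131.611 ms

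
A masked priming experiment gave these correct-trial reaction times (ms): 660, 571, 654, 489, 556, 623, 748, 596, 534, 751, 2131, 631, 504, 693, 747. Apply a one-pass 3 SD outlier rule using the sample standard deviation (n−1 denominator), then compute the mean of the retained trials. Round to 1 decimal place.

625.5 ms

n = 15, ΣRT = 10888, M = 725.867
Σ(x−M)² = 2217979.73; s = √(2217979.73/14) = 398.029
Cutoffs: 725.867 ± 3·398.029 → [-468.2, 1920.0]
Outside: 2131 → excluded.
Retained (n=14): Σ = 8757, mean = 8757/14 = 625.500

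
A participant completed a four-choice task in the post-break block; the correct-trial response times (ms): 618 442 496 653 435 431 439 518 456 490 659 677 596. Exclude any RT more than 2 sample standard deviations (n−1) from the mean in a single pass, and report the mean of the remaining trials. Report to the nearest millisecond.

n = 13, ΣRT = 6910, M = 531.538
Σ(x−M)² = 108675.23; s = √(108675.23/12) = 95.164
Cutoffs: 531.538 ± 2·95.164 → [341.2, 721.9]
No RTs fall outside the cutoffs; all 13 retained. Mean = 6910/13 = 531.538

532 ms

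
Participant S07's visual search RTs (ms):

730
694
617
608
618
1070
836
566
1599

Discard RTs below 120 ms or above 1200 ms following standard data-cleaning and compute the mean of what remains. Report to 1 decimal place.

717.4 ms

Excluded: 1599
Retained (n=8): Σ = 5739
Mean = 5739/8 = 717.3750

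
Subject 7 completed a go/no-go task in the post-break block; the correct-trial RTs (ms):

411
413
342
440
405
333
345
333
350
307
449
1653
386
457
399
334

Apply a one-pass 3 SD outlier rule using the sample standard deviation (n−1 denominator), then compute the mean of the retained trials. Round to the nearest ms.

380 ms

n = 16, ΣRT = 7357, M = 459.812
Σ(x−M)² = 1551402.44; s = √(1551402.44/15) = 321.600
Cutoffs: 459.812 ± 3·321.600 → [-505.0, 1424.6]
Outside: 1653 → excluded.
Retained (n=15): Σ = 5704, mean = 5704/15 = 380.267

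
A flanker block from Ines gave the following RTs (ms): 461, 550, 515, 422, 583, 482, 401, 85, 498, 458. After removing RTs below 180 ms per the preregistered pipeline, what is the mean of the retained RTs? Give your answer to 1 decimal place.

Excluded: 85
Retained (n=9): Σ = 4370
Mean = 4370/9 = 485.5556

485.6 ms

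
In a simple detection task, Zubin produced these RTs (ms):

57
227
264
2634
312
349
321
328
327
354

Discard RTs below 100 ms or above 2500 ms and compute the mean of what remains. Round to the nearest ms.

310 ms

Excluded: 57, 2634
Retained (n=8): Σ = 2482
Mean = 2482/8 = 310.2500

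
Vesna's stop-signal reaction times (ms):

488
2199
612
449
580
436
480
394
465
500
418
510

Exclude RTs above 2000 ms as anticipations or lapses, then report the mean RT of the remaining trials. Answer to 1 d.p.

Excluded: 2199
Retained (n=11): Σ = 5332
Mean = 5332/11 = 484.7273

484.7 ms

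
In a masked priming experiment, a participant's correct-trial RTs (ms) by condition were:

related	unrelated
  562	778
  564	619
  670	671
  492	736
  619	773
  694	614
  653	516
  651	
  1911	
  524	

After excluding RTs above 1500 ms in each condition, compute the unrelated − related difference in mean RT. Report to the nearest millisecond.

related: exclude 1911
M(related) = 5429/9 = 603.222
M(unrelated) = 4707/7 = 672.429
Difference = 672.429 − 603.222 = 69.206 ms

69 ms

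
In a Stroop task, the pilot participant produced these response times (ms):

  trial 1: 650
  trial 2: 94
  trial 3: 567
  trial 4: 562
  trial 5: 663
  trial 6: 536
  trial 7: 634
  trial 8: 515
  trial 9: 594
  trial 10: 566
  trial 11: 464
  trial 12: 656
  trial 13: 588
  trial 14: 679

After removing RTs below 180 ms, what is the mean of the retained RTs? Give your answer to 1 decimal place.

590.3 ms

Excluded: 94
Retained (n=13): Σ = 7674
Mean = 7674/13 = 590.3077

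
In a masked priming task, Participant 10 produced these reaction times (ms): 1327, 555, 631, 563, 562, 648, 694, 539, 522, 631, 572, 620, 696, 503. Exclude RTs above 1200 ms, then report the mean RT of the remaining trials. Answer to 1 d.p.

595.1 ms

Excluded: 1327
Retained (n=13): Σ = 7736
Mean = 7736/13 = 595.0769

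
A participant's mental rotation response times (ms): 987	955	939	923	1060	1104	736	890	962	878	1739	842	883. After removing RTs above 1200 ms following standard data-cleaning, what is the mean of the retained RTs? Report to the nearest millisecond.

930 ms

Excluded: 1739
Retained (n=12): Σ = 11159
Mean = 11159/12 = 929.9167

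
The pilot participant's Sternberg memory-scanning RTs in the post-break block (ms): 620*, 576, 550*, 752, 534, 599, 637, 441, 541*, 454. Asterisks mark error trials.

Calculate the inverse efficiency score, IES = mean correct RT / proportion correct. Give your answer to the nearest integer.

815 ms

Correct trials (n=7): 576, 752, 534, 599, 637, 441, 454
Mean correct RT = 3993/7 = 570.4286 ms
Proportion correct = 7/10
IES = 570.4286 / (7/10) = 814.898 ms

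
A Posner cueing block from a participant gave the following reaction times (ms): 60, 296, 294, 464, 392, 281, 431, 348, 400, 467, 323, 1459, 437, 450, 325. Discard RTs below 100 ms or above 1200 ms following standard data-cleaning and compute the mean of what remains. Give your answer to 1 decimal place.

Excluded: 60, 1459
Retained (n=13): Σ = 4908
Mean = 4908/13 = 377.5385

377.5 ms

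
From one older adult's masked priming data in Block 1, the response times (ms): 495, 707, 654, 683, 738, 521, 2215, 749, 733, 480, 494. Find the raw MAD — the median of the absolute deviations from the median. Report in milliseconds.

66 ms

Sorted: 480, 494, 495, 521, 654, 683, 707, 733, 738, 749, 2215 → median = 683
|x − 683|: 188, 24, 29, 0, 55, 162, 1532, 66, 50, 203, 189
Sorted deviations: 0, 24, 29, 50, 55, 66, 162, 188, 189, 203, 1532 → MAD = 66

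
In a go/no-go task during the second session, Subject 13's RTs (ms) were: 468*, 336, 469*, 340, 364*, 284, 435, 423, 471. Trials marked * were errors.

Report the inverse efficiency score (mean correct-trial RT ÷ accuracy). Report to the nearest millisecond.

Correct trials (n=6): 336, 340, 284, 435, 423, 471
Mean correct RT = 2289/6 = 381.5000 ms
Proportion correct = 6/9
IES = 381.5000 / (6/9) = 572.250 ms

572 ms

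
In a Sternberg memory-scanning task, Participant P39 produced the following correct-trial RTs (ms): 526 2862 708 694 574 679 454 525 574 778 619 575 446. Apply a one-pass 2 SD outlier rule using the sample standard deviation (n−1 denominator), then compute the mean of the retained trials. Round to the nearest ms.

596 ms

n = 13, ΣRT = 10014, M = 770.308
Σ(x−M)² = 4856478.77; s = √(4856478.77/12) = 636.166
Cutoffs: 770.308 ± 2·636.166 → [-502.0, 2042.6]
Outside: 2862 → excluded.
Retained (n=12): Σ = 7152, mean = 7152/12 = 596.000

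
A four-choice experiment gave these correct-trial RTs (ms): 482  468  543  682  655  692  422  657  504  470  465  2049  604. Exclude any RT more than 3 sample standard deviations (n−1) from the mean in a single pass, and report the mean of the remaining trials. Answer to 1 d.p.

553.7 ms

n = 13, ΣRT = 8693, M = 668.692
Σ(x−M)² = 2170358.77; s = √(2170358.77/12) = 425.280
Cutoffs: 668.692 ± 3·425.280 → [-607.1, 1944.5]
Outside: 2049 → excluded.
Retained (n=12): Σ = 6644, mean = 6644/12 = 553.667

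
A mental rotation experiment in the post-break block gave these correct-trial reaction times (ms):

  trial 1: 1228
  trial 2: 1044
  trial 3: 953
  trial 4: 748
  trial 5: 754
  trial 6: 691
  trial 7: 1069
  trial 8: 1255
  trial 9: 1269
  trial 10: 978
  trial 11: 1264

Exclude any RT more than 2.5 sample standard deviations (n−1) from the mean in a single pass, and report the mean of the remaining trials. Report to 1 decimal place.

n = 11, ΣRT = 11253, M = 1023.000
Σ(x−M)² = 482138.00; s = √(482138.00/10) = 219.576
Cutoffs: 1023.000 ± 2.5·219.576 → [474.1, 1571.9]
No RTs fall outside the cutoffs; all 11 retained. Mean = 11253/11 = 1023.000

1023.0 ms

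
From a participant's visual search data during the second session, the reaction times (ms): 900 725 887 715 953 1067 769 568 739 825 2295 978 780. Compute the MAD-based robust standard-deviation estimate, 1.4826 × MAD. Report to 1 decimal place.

148.3 ms

Sorted: 568, 715, 725, 739, 769, 780, 825, 887, 900, 953, 978, 1067, 2295 → median = 825
|x − 825| sorted: 0, 45, 56, 62, 75, 86, 100, 110, 128, 153, 242, 257, 1470 → MAD = 100
Robust SD ≈ 1.4826 × 100 = 148.260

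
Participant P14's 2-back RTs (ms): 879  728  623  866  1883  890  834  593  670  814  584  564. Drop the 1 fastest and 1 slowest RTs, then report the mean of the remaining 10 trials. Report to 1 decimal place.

748.1 ms

Sorted: 564, 584, 593, 623, 670, 728, 814, 834, 866, 879, 890, 1883
Drop lowest 1 (564) and highest 1 (1883)
Remaining (n=10): Σ = 7481, mean = 7481/10 = 748.100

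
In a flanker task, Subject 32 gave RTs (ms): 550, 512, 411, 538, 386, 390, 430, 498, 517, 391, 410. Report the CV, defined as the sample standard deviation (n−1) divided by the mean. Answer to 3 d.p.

0.142

n = 11, Σ = 5033, M = 457.5455
Σ(x−M)² = 42452.727; s = √(42452.727/10) = 65.1558
CV = 65.1558 / 457.5455 = 0.14240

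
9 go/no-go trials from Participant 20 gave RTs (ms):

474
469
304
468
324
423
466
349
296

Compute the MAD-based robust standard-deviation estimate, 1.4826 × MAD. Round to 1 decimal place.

75.6 ms

Sorted: 296, 304, 324, 349, 423, 466, 468, 469, 474 → median = 423
|x − 423| sorted: 0, 43, 45, 46, 51, 74, 99, 119, 127 → MAD = 51
Robust SD ≈ 1.4826 × 51 = 75.613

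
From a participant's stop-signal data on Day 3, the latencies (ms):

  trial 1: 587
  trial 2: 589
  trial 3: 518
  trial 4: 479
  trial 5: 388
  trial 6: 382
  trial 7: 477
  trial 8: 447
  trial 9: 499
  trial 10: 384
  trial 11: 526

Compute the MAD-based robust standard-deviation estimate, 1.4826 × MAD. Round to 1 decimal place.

69.7 ms

Sorted: 382, 384, 388, 447, 477, 479, 499, 518, 526, 587, 589 → median = 479
|x − 479| sorted: 0, 2, 20, 32, 39, 47, 91, 95, 97, 108, 110 → MAD = 47
Robust SD ≈ 1.4826 × 47 = 69.682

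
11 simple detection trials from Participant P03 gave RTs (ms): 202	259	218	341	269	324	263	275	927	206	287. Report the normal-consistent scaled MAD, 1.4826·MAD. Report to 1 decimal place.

Sorted: 202, 206, 218, 259, 263, 269, 275, 287, 324, 341, 927 → median = 269
|x − 269| sorted: 0, 6, 6, 10, 18, 51, 55, 63, 67, 72, 658 → MAD = 51
Robust SD ≈ 1.4826 × 51 = 75.613

75.6 ms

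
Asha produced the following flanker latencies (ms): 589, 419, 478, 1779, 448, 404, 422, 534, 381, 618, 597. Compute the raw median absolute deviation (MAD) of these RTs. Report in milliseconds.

74 ms

Sorted: 381, 404, 419, 422, 448, 478, 534, 589, 597, 618, 1779 → median = 478
|x − 478|: 111, 59, 0, 1301, 30, 74, 56, 56, 97, 140, 119
Sorted deviations: 0, 30, 56, 56, 59, 74, 97, 111, 119, 140, 1301 → MAD = 74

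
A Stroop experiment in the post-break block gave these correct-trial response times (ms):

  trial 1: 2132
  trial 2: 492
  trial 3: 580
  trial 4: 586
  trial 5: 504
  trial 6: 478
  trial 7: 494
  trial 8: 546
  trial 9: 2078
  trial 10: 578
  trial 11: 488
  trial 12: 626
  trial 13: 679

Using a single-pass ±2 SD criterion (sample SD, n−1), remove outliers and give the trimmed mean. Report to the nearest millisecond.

n = 13, ΣRT = 10261, M = 789.308
Σ(x−M)² = 4136078.77; s = √(4136078.77/12) = 587.089
Cutoffs: 789.308 ± 2·587.089 → [-384.9, 1963.5]
Outside: 2078, 2132 → excluded.
Retained (n=11): Σ = 6051, mean = 6051/11 = 550.091

550 ms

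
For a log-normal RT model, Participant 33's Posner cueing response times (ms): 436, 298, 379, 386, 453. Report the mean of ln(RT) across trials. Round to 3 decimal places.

ln(RT): 6.0776, 5.6971, 5.9375, 5.9558, 6.1159
Σ ln(RT) = 29.7840
Mean = 29.7840/5 = 5.95680

5.957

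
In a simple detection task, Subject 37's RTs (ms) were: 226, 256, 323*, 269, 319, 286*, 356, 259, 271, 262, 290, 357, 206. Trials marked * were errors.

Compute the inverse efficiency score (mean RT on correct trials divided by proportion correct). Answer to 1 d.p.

329.9 ms

Correct trials (n=11): 226, 256, 269, 319, 356, 259, 271, 262, 290, 357, 206
Mean correct RT = 3071/11 = 279.1818 ms
Proportion correct = 11/13
IES = 279.1818 / (11/13) = 329.942 ms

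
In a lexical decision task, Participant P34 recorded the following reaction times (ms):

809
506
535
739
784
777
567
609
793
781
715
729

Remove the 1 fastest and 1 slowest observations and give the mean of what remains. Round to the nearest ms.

Sorted: 506, 535, 567, 609, 715, 729, 739, 777, 781, 784, 793, 809
Drop lowest 1 (506) and highest 1 (809)
Remaining (n=10): Σ = 7029, mean = 7029/10 = 702.900

703 ms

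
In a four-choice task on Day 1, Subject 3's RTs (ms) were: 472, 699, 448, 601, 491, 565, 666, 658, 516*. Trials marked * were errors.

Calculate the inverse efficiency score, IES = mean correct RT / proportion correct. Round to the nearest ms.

Correct trials (n=8): 472, 699, 448, 601, 491, 565, 666, 658
Mean correct RT = 4600/8 = 575.0000 ms
Proportion correct = 8/9
IES = 575.0000 / (8/9) = 646.875 ms

647 ms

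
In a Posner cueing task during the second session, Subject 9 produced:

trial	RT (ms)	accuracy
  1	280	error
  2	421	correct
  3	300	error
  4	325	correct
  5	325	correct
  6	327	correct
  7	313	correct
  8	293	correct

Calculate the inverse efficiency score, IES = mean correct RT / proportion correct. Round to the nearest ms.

445 ms

Correct trials (n=6): 421, 325, 325, 327, 313, 293
Mean correct RT = 2004/6 = 334.0000 ms
Proportion correct = 6/8
IES = 334.0000 / (6/8) = 445.333 ms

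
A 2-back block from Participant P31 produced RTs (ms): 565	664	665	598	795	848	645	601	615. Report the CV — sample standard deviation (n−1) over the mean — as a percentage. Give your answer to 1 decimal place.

14.2%

n = 9, Σ = 5996, M = 666.2222
Σ(x−M)² = 71861.556; s = √(71861.556/8) = 94.7771
CV = 94.7771 / 666.2222 = 0.14226 = 14.226%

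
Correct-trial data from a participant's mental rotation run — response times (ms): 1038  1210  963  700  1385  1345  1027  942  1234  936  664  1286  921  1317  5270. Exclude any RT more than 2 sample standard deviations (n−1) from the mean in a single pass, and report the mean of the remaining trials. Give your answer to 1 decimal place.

n = 15, ΣRT = 20238, M = 1349.200
Σ(x−M)² = 17172320.40; s = √(17172320.40/14) = 1107.517
Cutoffs: 1349.200 ± 2·1107.517 → [-865.8, 3564.2]
Outside: 5270 → excluded.
Retained (n=14): Σ = 14968, mean = 14968/14 = 1069.143

1069.1 ms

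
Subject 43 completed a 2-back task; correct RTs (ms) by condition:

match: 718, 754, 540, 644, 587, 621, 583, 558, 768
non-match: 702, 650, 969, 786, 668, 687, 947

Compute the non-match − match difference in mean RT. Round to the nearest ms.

131 ms

M(match) = 5773/9 = 641.444
M(non-match) = 5409/7 = 772.714
Difference = 772.714 − 641.444 = 131.270 ms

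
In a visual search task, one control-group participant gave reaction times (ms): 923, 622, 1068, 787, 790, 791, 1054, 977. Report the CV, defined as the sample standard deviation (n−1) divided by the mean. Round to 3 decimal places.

n = 8, Σ = 7012, M = 876.5000
Σ(x−M)² = 168014.000; s = √(168014.000/7) = 154.9258
CV = 154.9258 / 876.5000 = 0.17676

0.177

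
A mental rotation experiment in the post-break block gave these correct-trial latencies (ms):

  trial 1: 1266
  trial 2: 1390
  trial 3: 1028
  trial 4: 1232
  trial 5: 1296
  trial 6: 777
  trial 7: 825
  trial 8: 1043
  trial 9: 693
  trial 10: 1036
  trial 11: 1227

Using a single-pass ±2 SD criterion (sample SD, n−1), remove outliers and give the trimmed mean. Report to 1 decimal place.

n = 11, ΣRT = 11813, M = 1073.909
Σ(x−M)² = 534268.91; s = √(534268.91/10) = 231.143
Cutoffs: 1073.909 ± 2·231.143 → [611.6, 1536.2]
No RTs fall outside the cutoffs; all 11 retained. Mean = 11813/11 = 1073.909

1073.9 ms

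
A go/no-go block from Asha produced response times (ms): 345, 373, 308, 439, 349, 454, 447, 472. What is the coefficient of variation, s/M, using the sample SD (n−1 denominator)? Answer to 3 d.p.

n = 8, Σ = 3187, M = 398.3750
Σ(x−M)² = 26627.875; s = √(26627.875/7) = 61.6764
CV = 61.6764 / 398.3750 = 0.15482

0.155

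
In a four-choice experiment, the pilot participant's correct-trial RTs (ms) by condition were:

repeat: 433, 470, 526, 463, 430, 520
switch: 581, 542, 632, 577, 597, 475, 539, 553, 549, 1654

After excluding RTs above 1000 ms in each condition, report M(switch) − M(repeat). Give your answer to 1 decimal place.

86.9 ms

switch: exclude 1654
M(repeat) = 2842/6 = 473.667
M(switch) = 5045/9 = 560.556
Difference = 560.556 − 473.667 = 86.889 ms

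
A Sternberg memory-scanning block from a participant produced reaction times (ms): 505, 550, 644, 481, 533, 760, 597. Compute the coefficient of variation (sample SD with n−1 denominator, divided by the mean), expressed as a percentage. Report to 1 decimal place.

n = 7, Σ = 4070, M = 581.4286
Σ(x−M)² = 55305.714; s = √(55305.714/6) = 96.0084
CV = 96.0084 / 581.4286 = 0.16513 = 16.513%

16.5%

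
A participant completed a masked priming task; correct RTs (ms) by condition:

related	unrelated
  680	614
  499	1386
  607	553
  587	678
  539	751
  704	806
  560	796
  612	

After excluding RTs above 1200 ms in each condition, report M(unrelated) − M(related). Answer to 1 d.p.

101.2 ms

unrelated: exclude 1386
M(related) = 4788/8 = 598.500
M(unrelated) = 4198/6 = 699.667
Difference = 699.667 − 598.500 = 101.167 ms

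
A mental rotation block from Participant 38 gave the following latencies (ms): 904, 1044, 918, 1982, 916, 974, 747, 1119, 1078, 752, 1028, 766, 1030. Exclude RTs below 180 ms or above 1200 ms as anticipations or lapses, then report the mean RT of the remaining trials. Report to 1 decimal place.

Excluded: 1982
Retained (n=12): Σ = 11276
Mean = 11276/12 = 939.6667

939.7 ms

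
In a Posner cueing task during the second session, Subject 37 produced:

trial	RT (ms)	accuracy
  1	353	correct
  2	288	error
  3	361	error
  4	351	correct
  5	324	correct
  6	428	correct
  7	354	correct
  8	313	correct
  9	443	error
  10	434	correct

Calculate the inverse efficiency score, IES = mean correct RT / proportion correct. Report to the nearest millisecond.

Correct trials (n=7): 353, 351, 324, 428, 354, 313, 434
Mean correct RT = 2557/7 = 365.2857 ms
Proportion correct = 7/10
IES = 365.2857 / (7/10) = 521.837 ms

522 ms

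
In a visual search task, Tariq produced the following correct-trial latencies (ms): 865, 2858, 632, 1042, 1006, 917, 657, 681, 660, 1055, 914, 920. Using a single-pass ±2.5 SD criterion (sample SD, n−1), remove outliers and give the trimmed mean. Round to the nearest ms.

850 ms

n = 12, ΣRT = 12207, M = 1017.250
Σ(x−M)² = 3962762.25; s = √(3962762.25/11) = 600.209
Cutoffs: 1017.250 ± 2.5·600.209 → [-483.3, 2517.8]
Outside: 2858 → excluded.
Retained (n=11): Σ = 9349, mean = 9349/11 = 849.909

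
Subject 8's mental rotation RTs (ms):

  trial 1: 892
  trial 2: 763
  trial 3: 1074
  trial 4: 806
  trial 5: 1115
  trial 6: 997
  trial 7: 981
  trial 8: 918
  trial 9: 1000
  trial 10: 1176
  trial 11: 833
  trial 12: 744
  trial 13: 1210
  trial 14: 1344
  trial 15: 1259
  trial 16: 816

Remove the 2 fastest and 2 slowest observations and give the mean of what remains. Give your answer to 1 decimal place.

984.8 ms

Sorted: 744, 763, 806, 816, 833, 892, 918, 981, 997, 1000, 1074, 1115, 1176, 1210, 1259, 1344
Drop lowest 2 (744, 763) and highest 2 (1259, 1344)
Remaining (n=12): Σ = 11818, mean = 11818/12 = 984.833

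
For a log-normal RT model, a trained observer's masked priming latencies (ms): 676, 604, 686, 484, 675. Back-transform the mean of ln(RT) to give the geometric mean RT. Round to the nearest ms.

620 ms

ln(RT): 6.5162, 6.4036, 6.5309, 6.1821, 6.5147
Mean ln(RT) = 32.1474/5 = 6.42949
Geometric mean = exp(6.42949) = 619.86 ms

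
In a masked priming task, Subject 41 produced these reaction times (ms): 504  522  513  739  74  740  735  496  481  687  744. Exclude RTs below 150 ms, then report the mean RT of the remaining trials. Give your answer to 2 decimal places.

Excluded: 74
Retained (n=10): Σ = 6161
Mean = 6161/10 = 616.1000

616.10 ms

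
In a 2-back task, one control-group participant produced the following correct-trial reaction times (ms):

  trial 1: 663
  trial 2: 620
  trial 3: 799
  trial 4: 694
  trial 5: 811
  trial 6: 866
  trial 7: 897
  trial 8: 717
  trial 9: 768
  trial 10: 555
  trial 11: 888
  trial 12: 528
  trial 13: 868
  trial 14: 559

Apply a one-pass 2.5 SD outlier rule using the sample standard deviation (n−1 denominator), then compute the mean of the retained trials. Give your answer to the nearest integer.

n = 14, ΣRT = 10233, M = 730.929
Σ(x−M)² = 221870.93; s = √(221870.93/13) = 130.641
Cutoffs: 730.929 ± 2.5·130.641 → [404.3, 1057.5]
No RTs fall outside the cutoffs; all 14 retained. Mean = 10233/14 = 730.929

731 ms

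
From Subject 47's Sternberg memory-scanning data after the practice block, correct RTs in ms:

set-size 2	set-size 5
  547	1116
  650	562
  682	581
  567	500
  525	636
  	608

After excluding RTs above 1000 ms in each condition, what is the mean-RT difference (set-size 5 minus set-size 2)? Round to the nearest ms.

-17 ms

set-size 5: exclude 1116
M(set-size 2) = 2971/5 = 594.200
M(set-size 5) = 2887/5 = 577.400
Difference = 577.400 − 594.200 = -16.800 ms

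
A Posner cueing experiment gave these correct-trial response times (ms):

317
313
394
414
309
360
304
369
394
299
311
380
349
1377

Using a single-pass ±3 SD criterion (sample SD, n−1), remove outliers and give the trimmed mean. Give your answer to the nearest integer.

347 ms

n = 14, ΣRT = 5890, M = 420.714
Σ(x−M)² = 1004428.86; s = √(1004428.86/13) = 277.964
Cutoffs: 420.714 ± 3·277.964 → [-413.2, 1254.6]
Outside: 1377 → excluded.
Retained (n=13): Σ = 4513, mean = 4513/13 = 347.154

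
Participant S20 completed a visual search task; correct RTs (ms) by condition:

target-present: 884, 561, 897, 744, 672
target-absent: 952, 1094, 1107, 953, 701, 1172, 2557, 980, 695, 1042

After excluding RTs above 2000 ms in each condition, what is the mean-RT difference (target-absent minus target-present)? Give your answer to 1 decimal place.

target-absent: exclude 2557
M(target-present) = 3758/5 = 751.600
M(target-absent) = 8696/9 = 966.222
Difference = 966.222 − 751.600 = 214.622 ms

214.6 ms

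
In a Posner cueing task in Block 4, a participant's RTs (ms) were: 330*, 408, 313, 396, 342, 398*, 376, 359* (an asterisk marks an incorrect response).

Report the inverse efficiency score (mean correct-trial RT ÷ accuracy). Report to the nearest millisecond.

587 ms

Correct trials (n=5): 408, 313, 396, 342, 376
Mean correct RT = 1835/5 = 367.0000 ms
Proportion correct = 5/8
IES = 367.0000 / (5/8) = 587.200 ms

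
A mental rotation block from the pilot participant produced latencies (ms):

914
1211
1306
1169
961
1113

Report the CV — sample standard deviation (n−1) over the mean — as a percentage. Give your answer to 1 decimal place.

n = 6, Σ = 6674, M = 1112.3333
Σ(x−M)² = 112691.333; s = √(112691.333/5) = 150.1275
CV = 150.1275 / 1112.3333 = 0.13497 = 13.497%

13.5%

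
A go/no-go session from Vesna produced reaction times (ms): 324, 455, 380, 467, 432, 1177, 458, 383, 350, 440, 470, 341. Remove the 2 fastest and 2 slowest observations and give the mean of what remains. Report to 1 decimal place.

Sorted: 324, 341, 350, 380, 383, 432, 440, 455, 458, 467, 470, 1177
Drop lowest 2 (324, 341) and highest 2 (470, 1177)
Remaining (n=8): Σ = 3365, mean = 3365/8 = 420.625

420.6 ms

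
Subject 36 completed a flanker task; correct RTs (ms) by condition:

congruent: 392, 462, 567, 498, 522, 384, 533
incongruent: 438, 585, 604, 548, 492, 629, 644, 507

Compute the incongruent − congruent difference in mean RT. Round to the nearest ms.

76 ms

M(congruent) = 3358/7 = 479.714
M(incongruent) = 4447/8 = 555.875
Difference = 555.875 − 479.714 = 76.161 ms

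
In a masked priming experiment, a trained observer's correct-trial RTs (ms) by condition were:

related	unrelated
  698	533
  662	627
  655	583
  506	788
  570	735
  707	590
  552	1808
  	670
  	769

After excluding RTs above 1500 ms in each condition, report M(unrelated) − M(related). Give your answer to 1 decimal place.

unrelated: exclude 1808
M(related) = 4350/7 = 621.429
M(unrelated) = 5295/8 = 661.875
Difference = 661.875 − 621.429 = 40.446 ms

40.4 ms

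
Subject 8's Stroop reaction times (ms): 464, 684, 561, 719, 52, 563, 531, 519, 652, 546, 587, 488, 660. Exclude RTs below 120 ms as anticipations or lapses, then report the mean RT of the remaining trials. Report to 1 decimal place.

581.2 ms

Excluded: 52
Retained (n=12): Σ = 6974
Mean = 6974/12 = 581.1667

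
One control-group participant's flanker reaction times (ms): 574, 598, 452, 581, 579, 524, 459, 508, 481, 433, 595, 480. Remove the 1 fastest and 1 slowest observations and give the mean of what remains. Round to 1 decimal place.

523.3 ms

Sorted: 433, 452, 459, 480, 481, 508, 524, 574, 579, 581, 595, 598
Drop lowest 1 (433) and highest 1 (598)
Remaining (n=10): Σ = 5233, mean = 5233/10 = 523.300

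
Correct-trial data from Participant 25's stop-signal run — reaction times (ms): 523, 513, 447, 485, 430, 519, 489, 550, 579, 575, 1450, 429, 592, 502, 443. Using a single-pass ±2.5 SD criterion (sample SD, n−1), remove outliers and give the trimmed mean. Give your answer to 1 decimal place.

n = 15, ΣRT = 8526, M = 568.400
Σ(x−M)² = 872559.60; s = √(872559.60/14) = 249.651
Cutoffs: 568.400 ± 2.5·249.651 → [-55.7, 1192.5]
Outside: 1450 → excluded.
Retained (n=14): Σ = 7076, mean = 7076/14 = 505.429

505.4 ms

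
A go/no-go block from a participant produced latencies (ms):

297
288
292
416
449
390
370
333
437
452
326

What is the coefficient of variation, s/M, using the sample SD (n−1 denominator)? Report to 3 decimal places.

n = 11, Σ = 4050, M = 368.1818
Σ(x−M)² = 41375.636; s = √(41375.636/10) = 64.3239
CV = 64.3239 / 368.1818 = 0.17471

0.175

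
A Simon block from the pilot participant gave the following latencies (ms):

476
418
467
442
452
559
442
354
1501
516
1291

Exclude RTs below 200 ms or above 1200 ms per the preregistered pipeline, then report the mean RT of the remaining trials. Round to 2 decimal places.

Excluded: 1291, 1501
Retained (n=9): Σ = 4126
Mean = 4126/9 = 458.4444

458.44 ms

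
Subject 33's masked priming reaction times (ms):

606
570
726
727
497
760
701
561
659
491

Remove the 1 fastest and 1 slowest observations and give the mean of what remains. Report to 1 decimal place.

630.9 ms

Sorted: 491, 497, 561, 570, 606, 659, 701, 726, 727, 760
Drop lowest 1 (491) and highest 1 (760)
Remaining (n=8): Σ = 5047, mean = 5047/8 = 630.875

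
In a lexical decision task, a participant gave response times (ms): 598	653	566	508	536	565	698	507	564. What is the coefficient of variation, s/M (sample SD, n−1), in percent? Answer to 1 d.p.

n = 9, Σ = 5195, M = 577.2222
Σ(x−M)² = 32633.556; s = √(32633.556/8) = 63.8686
CV = 63.8686 / 577.2222 = 0.11065 = 11.065%

11.1%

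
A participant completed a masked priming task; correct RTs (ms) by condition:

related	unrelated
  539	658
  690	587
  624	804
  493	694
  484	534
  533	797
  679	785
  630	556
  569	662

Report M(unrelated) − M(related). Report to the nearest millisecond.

93 ms

M(related) = 5241/9 = 582.333
M(unrelated) = 6077/9 = 675.222
Difference = 675.222 − 582.333 = 92.889 ms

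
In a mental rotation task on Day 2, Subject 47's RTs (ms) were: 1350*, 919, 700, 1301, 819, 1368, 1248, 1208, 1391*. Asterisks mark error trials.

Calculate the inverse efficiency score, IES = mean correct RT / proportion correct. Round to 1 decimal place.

Correct trials (n=7): 919, 700, 1301, 819, 1368, 1248, 1208
Mean correct RT = 7563/7 = 1080.4286 ms
Proportion correct = 7/9
IES = 1080.4286 / (7/9) = 1389.122 ms

1389.1 ms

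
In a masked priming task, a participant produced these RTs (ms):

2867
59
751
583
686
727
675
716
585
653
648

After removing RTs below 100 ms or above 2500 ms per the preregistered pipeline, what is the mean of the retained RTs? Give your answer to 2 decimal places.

Excluded: 59, 2867
Retained (n=9): Σ = 6024
Mean = 6024/9 = 669.3333

669.33 ms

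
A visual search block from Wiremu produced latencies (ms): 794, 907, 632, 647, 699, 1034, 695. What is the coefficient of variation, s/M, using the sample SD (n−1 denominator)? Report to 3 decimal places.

0.193

n = 7, Σ = 5408, M = 772.5714
Σ(x−M)² = 133833.714; s = √(133833.714/6) = 149.3507
CV = 149.3507 / 772.5714 = 0.19332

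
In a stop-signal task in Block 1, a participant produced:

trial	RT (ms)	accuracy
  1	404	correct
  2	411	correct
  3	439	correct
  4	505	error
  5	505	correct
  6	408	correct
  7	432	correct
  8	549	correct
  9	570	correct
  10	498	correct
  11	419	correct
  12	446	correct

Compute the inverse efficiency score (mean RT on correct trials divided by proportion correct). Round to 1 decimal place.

Correct trials (n=11): 404, 411, 439, 505, 408, 432, 549, 570, 498, 419, 446
Mean correct RT = 5081/11 = 461.9091 ms
Proportion correct = 11/12
IES = 461.9091 / (11/12) = 503.901 ms

503.9 ms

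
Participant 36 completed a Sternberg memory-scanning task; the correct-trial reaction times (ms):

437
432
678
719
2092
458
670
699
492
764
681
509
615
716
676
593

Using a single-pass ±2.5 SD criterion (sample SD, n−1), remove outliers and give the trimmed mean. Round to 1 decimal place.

n = 16, ΣRT = 11231, M = 701.938
Σ(x−M)² = 2242614.94; s = √(2242614.94/15) = 386.662
Cutoffs: 701.938 ± 2.5·386.662 → [-264.7, 1668.6]
Outside: 2092 → excluded.
Retained (n=15): Σ = 9139, mean = 9139/15 = 609.267

609.3 ms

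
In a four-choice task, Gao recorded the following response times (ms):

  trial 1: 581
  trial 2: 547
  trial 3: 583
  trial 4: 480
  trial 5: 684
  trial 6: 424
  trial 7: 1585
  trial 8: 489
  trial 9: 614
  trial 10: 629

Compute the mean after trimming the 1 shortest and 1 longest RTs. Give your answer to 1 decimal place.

575.9 ms

Sorted: 424, 480, 489, 547, 581, 583, 614, 629, 684, 1585
Drop lowest 1 (424) and highest 1 (1585)
Remaining (n=8): Σ = 4607, mean = 4607/8 = 575.875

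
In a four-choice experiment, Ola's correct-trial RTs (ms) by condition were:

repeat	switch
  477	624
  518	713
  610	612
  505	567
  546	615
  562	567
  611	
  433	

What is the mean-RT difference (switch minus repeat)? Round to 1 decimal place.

83.6 ms

M(repeat) = 4262/8 = 532.750
M(switch) = 3698/6 = 616.333
Difference = 616.333 − 532.750 = 83.583 ms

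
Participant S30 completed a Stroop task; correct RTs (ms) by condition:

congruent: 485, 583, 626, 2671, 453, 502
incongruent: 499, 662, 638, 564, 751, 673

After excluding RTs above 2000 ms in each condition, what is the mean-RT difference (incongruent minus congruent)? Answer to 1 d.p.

101.4 ms

congruent: exclude 2671
M(congruent) = 2649/5 = 529.800
M(incongruent) = 3787/6 = 631.167
Difference = 631.167 − 529.800 = 101.367 ms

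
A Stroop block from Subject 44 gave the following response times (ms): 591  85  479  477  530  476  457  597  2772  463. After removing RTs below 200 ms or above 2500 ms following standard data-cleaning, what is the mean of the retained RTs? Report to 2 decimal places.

508.75 ms

Excluded: 85, 2772
Retained (n=8): Σ = 4070
Mean = 4070/8 = 508.7500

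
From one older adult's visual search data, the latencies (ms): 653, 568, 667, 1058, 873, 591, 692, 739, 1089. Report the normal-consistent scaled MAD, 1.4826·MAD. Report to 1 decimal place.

Sorted: 568, 591, 653, 667, 692, 739, 873, 1058, 1089 → median = 692
|x − 692| sorted: 0, 25, 39, 47, 101, 124, 181, 366, 397 → MAD = 101
Robust SD ≈ 1.4826 × 101 = 149.743

149.7 ms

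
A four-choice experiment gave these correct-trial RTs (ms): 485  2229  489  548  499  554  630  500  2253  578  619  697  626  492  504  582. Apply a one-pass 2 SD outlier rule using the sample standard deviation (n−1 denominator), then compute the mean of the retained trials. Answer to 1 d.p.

557.4 ms

n = 16, ΣRT = 12285, M = 767.812
Σ(x−M)² = 5019074.44; s = √(5019074.44/15) = 578.450
Cutoffs: 767.812 ± 2·578.450 → [-389.1, 1924.7]
Outside: 2229, 2253 → excluded.
Retained (n=14): Σ = 7803, mean = 7803/14 = 557.357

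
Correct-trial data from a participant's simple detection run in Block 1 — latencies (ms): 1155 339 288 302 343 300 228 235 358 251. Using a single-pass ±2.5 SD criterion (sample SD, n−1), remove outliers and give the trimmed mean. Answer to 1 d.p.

n = 10, ΣRT = 3799, M = 379.900
Σ(x−M)² = 685876.90; s = √(685876.90/9) = 276.059
Cutoffs: 379.900 ± 2.5·276.059 → [-310.2, 1070.0]
Outside: 1155 → excluded.
Retained (n=9): Σ = 2644, mean = 2644/9 = 293.778

293.8 ms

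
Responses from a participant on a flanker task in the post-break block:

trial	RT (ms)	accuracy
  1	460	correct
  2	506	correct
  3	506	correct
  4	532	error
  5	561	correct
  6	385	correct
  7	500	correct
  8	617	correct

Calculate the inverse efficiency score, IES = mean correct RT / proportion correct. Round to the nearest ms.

577 ms

Correct trials (n=7): 460, 506, 506, 561, 385, 500, 617
Mean correct RT = 3535/7 = 505.0000 ms
Proportion correct = 7/8
IES = 505.0000 / (7/8) = 577.143 ms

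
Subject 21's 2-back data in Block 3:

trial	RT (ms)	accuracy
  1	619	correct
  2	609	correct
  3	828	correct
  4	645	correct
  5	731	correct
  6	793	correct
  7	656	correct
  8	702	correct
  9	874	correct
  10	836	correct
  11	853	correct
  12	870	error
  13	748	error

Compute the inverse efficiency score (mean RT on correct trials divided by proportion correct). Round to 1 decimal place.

Correct trials (n=11): 619, 609, 828, 645, 731, 793, 656, 702, 874, 836, 853
Mean correct RT = 8146/11 = 740.5455 ms
Proportion correct = 11/13
IES = 740.5455 / (11/13) = 875.190 ms

875.2 ms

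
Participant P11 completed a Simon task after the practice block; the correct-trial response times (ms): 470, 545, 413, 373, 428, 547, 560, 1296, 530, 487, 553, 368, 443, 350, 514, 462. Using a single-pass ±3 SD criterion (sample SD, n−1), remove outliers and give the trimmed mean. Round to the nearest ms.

n = 16, ΣRT = 8339, M = 521.188
Σ(x−M)² = 712740.44; s = √(712740.44/15) = 217.982
Cutoffs: 521.188 ± 3·217.982 → [-132.8, 1175.1]
Outside: 1296 → excluded.
Retained (n=15): Σ = 7043, mean = 7043/15 = 469.533

470 ms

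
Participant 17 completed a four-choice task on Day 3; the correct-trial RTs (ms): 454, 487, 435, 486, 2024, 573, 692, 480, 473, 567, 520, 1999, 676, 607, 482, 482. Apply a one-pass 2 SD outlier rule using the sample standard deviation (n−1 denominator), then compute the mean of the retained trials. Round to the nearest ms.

n = 16, ΣRT = 11437, M = 714.812
Σ(x−M)² = 3929256.44; s = √(3929256.44/15) = 511.811
Cutoffs: 714.812 ± 2·511.811 → [-308.8, 1738.4]
Outside: 1999, 2024 → excluded.
Retained (n=14): Σ = 7414, mean = 7414/14 = 529.571

530 ms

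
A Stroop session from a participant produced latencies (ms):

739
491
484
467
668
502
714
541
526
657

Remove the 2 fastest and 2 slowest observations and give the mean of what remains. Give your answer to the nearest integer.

564 ms

Sorted: 467, 484, 491, 502, 526, 541, 657, 668, 714, 739
Drop lowest 2 (467, 484) and highest 2 (714, 739)
Remaining (n=6): Σ = 3385, mean = 3385/6 = 564.167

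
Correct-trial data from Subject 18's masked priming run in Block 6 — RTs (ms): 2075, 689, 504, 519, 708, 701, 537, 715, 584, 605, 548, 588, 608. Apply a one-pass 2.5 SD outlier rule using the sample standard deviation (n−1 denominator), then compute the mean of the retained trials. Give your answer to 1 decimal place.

608.8 ms

n = 13, ΣRT = 9381, M = 721.615
Σ(x−M)² = 2049301.08; s = √(2049301.08/12) = 413.249
Cutoffs: 721.615 ± 2.5·413.249 → [-311.5, 1754.7]
Outside: 2075 → excluded.
Retained (n=12): Σ = 7306, mean = 7306/12 = 608.833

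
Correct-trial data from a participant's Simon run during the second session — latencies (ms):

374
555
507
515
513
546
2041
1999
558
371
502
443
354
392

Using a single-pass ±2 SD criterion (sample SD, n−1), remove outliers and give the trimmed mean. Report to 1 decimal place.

n = 14, ΣRT = 9670, M = 690.714
Σ(x−M)² = 4190172.86; s = √(4190172.86/13) = 567.733
Cutoffs: 690.714 ± 2·567.733 → [-444.8, 1826.2]
Outside: 1999, 2041 → excluded.
Retained (n=12): Σ = 5630, mean = 5630/12 = 469.167

469.2 ms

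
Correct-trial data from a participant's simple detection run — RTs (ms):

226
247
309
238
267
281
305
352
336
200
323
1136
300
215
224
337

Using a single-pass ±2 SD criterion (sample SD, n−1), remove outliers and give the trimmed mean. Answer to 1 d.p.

n = 16, ΣRT = 5296, M = 331.000
Σ(x−M)² = 726104.00; s = √(726104.00/15) = 220.016
Cutoffs: 331.000 ± 2·220.016 → [-109.0, 771.0]
Outside: 1136 → excluded.
Retained (n=15): Σ = 4160, mean = 4160/15 = 277.333

277.3 ms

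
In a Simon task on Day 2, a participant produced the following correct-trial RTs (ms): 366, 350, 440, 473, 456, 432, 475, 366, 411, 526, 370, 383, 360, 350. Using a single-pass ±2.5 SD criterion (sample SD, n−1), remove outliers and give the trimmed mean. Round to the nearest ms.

n = 14, ΣRT = 5758, M = 411.286
Σ(x−M)² = 41028.86; s = √(41028.86/13) = 56.179
Cutoffs: 411.286 ± 2.5·56.179 → [270.8, 551.7]
No RTs fall outside the cutoffs; all 14 retained. Mean = 5758/14 = 411.286

411 ms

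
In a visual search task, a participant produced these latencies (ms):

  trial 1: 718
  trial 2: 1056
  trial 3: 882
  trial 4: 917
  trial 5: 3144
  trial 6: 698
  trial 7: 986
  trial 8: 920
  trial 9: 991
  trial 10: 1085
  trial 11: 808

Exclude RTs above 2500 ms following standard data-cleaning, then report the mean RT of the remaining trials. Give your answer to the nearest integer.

906 ms

Excluded: 3144
Retained (n=10): Σ = 9061
Mean = 9061/10 = 906.1000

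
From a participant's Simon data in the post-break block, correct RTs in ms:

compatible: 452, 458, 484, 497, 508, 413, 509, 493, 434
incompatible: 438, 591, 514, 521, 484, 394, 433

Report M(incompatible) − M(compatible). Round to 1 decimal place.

M(compatible) = 4248/9 = 472.000
M(incompatible) = 3375/7 = 482.143
Difference = 482.143 − 472.000 = 10.143 ms

10.1 ms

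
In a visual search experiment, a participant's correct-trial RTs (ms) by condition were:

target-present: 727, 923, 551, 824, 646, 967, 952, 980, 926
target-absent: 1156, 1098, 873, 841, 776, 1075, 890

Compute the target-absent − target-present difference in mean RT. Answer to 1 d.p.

M(target-present) = 7496/9 = 832.889
M(target-absent) = 6709/7 = 958.429
Difference = 958.429 − 832.889 = 125.540 ms

125.5 ms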